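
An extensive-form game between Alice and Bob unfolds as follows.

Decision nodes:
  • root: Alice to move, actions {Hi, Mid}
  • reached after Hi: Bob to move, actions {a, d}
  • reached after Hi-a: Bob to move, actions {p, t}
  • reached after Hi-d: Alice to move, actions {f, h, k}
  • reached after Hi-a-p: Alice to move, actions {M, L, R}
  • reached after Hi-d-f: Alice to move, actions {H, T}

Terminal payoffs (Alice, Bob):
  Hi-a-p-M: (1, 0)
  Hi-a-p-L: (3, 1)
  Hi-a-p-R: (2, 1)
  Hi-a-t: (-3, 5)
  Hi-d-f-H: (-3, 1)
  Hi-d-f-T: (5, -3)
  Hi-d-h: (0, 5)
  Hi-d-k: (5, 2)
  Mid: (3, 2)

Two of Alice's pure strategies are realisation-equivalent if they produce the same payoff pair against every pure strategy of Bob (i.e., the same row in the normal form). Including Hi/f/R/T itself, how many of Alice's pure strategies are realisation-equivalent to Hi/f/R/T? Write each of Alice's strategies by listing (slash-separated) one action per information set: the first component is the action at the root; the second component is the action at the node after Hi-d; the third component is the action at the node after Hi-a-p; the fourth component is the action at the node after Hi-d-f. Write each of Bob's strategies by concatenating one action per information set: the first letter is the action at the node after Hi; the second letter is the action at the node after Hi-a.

Row for Hi/f/R/T (columns ap, at, dp, dt): (2,1) (-3,5) (5,-3) (5,-3).
Every one of Alice's information sets is on the play path for some reply by Bob when Alice follows Hi/f/R/T.
Changing the action at any of them therefore changes at least one column, so only Hi/f/R/T itself gives this row.

1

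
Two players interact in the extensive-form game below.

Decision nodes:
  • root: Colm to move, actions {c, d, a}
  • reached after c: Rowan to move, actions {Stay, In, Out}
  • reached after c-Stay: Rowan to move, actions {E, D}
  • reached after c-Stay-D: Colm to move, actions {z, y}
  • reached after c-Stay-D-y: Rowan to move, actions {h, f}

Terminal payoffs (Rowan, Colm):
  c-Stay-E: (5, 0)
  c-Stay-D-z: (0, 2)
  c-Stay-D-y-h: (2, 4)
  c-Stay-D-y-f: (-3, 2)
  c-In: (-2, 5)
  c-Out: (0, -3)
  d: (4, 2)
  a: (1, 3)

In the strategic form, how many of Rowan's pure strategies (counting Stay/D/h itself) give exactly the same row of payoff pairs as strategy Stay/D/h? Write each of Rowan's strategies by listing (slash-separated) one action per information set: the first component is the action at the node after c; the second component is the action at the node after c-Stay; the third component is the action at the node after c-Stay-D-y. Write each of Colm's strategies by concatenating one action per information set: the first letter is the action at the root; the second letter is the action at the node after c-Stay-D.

Row for Stay/D/h (columns cz, cy, dz, dy, az, ay): (0,2) (2,4) (4,2) (4,2) (1,3) (1,3).
Every one of Rowan's information sets is on the play path for some reply by Colm when Rowan follows Stay/D/h.
Changing the action at any of them therefore changes at least one column, so only Stay/D/h itself gives this row.

1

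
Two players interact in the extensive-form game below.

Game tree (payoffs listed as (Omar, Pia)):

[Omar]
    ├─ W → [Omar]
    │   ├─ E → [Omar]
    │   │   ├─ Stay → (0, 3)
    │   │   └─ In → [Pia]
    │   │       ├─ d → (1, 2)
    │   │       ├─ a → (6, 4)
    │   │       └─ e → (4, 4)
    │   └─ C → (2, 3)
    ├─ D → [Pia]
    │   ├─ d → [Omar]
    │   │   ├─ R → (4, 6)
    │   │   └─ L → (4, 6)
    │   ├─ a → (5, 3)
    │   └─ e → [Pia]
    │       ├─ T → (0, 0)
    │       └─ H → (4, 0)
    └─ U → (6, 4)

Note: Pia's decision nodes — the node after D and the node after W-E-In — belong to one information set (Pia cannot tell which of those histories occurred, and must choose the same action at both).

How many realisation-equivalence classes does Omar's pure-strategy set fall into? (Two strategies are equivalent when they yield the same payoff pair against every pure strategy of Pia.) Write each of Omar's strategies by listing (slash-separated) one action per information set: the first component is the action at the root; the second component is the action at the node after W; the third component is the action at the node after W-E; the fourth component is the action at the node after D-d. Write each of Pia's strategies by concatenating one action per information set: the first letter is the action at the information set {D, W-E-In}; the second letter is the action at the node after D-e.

Omar has 24 pure strategies: W/E/Stay/R, W/E/Stay/L, W/E/In/R, W/E/In/L, W/C/Stay/R, W/C/Stay/L, W/C/In/R, W/C/In/L, D/E/Stay/R, D/E/Stay/L, D/E/In/R, D/E/In/L, D/C/Stay/R, D/C/Stay/L, D/C/In/R, D/C/In/L, U/E/Stay/R, U/E/Stay/L, U/E/In/R, U/E/In/L, U/C/Stay/R, U/C/Stay/L, U/C/In/R, U/C/In/L. Columns: dT, dH, aT, aH, eT, eH.
{W/E/Stay/R, W/E/Stay/L} → row (0,3) (0,3) (0,3) (0,3) (0,3) (0,3)
{W/E/In/R, W/E/In/L} → row (1,2) (1,2) (6,4) (6,4) (4,4) (4,4)
{W/C/Stay/R, W/C/Stay/L, W/C/In/R, W/C/In/L} → row (2,3) (2,3) (2,3) (2,3) (2,3) (2,3)
{D/E/Stay/R, D/E/Stay/L, D/E/In/R, D/E/In/L, D/C/Stay/R, D/C/Stay/L, D/C/In/R, D/C/In/L} → row (4,6) (4,6) (5,3) (5,3) (0,0) (4,0)
{U/E/Stay/R, U/E/Stay/L, U/E/In/R, U/E/In/L, U/C/Stay/R, U/C/Stay/L, U/C/In/R, U/C/In/L} → row (6,4) (6,4) (6,4) (6,4) (6,4) (6,4)
That's 5 distinct rows out of 24 strategies.

5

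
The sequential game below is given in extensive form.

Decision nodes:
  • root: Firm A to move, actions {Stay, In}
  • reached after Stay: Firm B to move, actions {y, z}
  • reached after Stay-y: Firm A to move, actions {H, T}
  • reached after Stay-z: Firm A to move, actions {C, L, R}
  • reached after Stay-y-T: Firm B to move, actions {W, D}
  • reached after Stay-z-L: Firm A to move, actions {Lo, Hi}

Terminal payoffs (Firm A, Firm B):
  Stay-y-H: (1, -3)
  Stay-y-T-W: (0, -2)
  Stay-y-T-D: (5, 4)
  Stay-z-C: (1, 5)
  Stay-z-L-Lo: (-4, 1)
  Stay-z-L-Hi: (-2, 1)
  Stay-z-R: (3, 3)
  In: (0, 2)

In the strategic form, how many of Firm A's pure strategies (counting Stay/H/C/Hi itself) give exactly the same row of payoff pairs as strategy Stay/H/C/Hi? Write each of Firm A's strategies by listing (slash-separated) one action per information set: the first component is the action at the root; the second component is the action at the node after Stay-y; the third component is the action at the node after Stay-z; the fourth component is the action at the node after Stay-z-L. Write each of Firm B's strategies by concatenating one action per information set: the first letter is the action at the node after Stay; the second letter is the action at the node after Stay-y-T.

Row for Stay/H/C/Hi (columns yW, yD, zW, zD): (1,-3) (1,-3) (1,5) (1,5).
Under Stay/H/C/Hi, Firm A's choice at the node after Stay-z-L can never be reached regardless of what Firm B does, so varying those choices leaves every outcome unchanged.
Holding the reachable choices fixed and varying the unreachable one freely already gives 2 equivalent strategies.
No other strategy reproduces this row, so those 2 are the full class: Stay/H/C/Lo, Stay/H/C/Hi.

2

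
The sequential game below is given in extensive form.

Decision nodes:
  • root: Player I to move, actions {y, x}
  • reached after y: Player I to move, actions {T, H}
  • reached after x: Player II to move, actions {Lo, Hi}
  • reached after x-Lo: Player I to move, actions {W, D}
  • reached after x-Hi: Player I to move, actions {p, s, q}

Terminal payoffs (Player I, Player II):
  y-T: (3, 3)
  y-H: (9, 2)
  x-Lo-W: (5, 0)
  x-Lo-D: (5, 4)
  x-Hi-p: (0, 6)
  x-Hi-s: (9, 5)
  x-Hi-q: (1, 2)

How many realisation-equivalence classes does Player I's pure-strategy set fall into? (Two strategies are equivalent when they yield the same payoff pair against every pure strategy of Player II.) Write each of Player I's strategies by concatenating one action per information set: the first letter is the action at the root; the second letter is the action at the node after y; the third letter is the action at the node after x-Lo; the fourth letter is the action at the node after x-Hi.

Player I has 24 pure strategies: yTWp, yTWs, yTWq, yTDp, yTDs, yTDq, yHWp, yHWs, yHWq, yHDp, yHDs, yHDq, xTWp, xTWs, xTWq, xTDp, xTDs, xTDq, xHWp, xHWs, xHWq, xHDp, xHDs, xHDq. Columns: Lo, Hi.
{yTWp, yTWs, yTWq, yTDp, yTDs, yTDq} → row (3,3) (3,3)
{yHWp, yHWs, yHWq, yHDp, yHDs, yHDq} → row (9,2) (9,2)
{xTWp, xHWp} → row (5,0) (0,6)
{xTWs, xHWs} → row (5,0) (9,5)
{xTWq, xHWq} → row (5,0) (1,2)
{xTDp, xHDp} → row (5,4) (0,6)
{xTDs, xHDs} → row (5,4) (9,5)
{xTDq, xHDq} → row (5,4) (1,2)
That's 8 distinct rows out of 24 strategies.

8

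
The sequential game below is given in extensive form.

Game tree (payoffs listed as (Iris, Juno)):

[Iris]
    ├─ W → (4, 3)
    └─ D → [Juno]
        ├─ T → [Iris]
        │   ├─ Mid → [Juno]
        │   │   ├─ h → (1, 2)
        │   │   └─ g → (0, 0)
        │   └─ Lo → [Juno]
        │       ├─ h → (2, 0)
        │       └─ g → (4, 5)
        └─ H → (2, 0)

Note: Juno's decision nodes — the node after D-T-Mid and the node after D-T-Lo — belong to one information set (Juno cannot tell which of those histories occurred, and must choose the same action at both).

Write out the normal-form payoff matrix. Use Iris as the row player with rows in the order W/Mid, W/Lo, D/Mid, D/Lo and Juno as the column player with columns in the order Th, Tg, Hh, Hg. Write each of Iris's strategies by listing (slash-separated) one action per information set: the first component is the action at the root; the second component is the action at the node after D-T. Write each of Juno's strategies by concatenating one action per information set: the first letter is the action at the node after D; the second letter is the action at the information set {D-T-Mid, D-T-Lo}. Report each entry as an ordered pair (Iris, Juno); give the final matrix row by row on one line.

Row W/Mid: Th→(4,3), Tg→(4,3), Hh→(4,3), Hg→(4,3)
Row W/Lo: Th→(4,3), Tg→(4,3), Hh→(4,3), Hg→(4,3)
Row D/Mid: Th→(1,2), Tg→(0,0), Hh→(2,0), Hg→(2,0)
Row D/Lo: Th→(2,0), Tg→(4,5), Hh→(2,0), Hg→(2,0)

W/Mid: (4,3) (4,3) (4,3) (4,3) | W/Lo: (4,3) (4,3) (4,3) (4,3) | D/Mid: (1,2) (0,0) (2,0) (2,0) | D/Lo: (2,0) (4,5) (2,0) (2,0)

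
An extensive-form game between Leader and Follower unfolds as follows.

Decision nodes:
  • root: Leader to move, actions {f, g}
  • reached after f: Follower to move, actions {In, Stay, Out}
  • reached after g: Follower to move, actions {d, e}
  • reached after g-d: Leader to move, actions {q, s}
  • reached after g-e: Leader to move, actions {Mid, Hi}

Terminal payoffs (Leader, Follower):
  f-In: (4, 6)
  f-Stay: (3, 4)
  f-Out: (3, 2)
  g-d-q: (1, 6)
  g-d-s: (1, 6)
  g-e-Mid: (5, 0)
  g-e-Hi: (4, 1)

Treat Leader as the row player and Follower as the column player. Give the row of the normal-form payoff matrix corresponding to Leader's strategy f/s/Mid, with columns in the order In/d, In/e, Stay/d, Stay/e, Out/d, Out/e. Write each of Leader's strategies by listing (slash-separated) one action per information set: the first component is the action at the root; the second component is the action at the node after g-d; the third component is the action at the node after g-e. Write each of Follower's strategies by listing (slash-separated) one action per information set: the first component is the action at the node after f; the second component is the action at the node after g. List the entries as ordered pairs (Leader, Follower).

vs In/d: Leader plays f → Follower plays In at [f] → (4, 6)
vs In/e: Leader plays f → Follower plays In at [f] → (4, 6)
vs Stay/d: Leader plays f → Follower plays Stay at [f] → (3, 4)
vs Stay/e: Leader plays f → Follower plays Stay at [f] → (3, 4)
vs Out/d: Leader plays f → Follower plays Out at [f] → (3, 2)
vs Out/e: Leader plays f → Follower plays Out at [f] → (3, 2)

(4,6) (4,6) (3,4) (3,4) (3,2) (3,2)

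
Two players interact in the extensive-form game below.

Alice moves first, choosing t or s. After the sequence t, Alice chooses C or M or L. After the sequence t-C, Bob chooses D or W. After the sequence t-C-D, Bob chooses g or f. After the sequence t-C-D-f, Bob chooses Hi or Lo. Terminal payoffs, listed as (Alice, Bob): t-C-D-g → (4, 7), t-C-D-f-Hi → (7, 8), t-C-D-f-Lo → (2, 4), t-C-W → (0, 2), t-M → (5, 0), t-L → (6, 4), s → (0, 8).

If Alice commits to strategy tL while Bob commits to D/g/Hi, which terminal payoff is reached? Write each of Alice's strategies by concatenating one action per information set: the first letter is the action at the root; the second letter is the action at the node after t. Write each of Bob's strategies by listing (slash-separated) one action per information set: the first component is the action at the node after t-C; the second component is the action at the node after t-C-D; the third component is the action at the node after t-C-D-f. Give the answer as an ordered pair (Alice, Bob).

Trace the play path from the root:
  Alice plays t
  Alice plays L at [t]
→ terminal payoff (6, 4).
(Bob's choice at the node after t-C is never reached on this path, so it doesn't affect the outcome.)

(6, 4)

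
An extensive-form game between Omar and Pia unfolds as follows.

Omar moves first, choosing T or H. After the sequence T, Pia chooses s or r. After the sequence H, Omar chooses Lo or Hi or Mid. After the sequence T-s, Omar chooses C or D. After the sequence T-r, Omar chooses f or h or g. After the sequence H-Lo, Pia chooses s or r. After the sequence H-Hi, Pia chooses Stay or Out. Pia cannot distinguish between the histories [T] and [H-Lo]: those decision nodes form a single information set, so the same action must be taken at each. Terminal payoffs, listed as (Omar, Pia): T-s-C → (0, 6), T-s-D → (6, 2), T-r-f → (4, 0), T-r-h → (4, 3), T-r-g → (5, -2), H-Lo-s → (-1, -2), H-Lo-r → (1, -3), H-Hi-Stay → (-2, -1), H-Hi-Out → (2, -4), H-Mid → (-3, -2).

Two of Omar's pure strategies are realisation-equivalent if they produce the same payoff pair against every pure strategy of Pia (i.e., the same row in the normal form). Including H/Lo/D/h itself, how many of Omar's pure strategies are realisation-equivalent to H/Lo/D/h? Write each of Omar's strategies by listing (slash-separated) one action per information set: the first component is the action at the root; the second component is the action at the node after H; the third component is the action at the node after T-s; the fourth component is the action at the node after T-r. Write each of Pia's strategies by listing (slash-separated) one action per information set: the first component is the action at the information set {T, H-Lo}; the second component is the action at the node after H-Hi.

Row for H/Lo/D/h (columns s/Stay, s/Out, r/Stay, r/Out): (-1,-2) (-1,-2) (1,-3) (1,-3).
Under H/Lo/D/h, Omar's choice at the node after T-s and at the node after T-r can never be reached regardless of what Pia does, so varying those choices leaves every outcome unchanged.
Holding the reachable choices fixed and varying the unreachable ones freely already gives 2 × 3 = 6 equivalent strategies.
No other strategy reproduces this row, so those 6 are the full class: H/Lo/C/f, H/Lo/C/h, H/Lo/C/g, H/Lo/D/f, H/Lo/D/h, H/Lo/D/g.

6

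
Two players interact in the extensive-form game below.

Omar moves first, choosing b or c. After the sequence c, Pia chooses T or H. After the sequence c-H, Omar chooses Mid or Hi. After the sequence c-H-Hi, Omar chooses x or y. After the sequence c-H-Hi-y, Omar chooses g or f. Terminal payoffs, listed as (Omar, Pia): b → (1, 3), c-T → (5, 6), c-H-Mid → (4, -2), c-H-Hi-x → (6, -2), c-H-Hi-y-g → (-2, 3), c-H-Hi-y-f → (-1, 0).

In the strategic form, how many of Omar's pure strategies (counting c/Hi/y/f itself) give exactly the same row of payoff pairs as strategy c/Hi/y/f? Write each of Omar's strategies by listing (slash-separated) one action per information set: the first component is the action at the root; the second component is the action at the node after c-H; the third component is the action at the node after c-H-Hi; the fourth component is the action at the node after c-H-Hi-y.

1

Row for c/Hi/y/f (columns T, H): (5,6) (-1,0).
Every one of Omar's information sets is on the play path for some reply by Pia when Omar follows c/Hi/y/f.
Changing the action at any of them therefore changes at least one column, so only c/Hi/y/f itself gives this row.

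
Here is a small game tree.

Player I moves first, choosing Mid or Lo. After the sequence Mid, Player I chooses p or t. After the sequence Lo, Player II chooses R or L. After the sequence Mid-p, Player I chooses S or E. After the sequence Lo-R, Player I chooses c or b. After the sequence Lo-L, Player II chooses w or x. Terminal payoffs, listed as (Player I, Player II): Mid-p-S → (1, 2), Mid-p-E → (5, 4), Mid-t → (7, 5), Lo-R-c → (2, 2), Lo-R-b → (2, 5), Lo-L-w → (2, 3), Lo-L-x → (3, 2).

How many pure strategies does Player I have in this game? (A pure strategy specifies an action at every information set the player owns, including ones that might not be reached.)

16

Player I owns the root with actions {Mid, Lo} — two choices.
Player I owns the node after Mid with actions {p, t} — two choices.
Player I owns the node after Mid-p with actions {S, E} — two choices.
Player I owns the node after Lo-R with actions {c, b} — two choices.
A pure strategy fixes one action at each information set independently, so the count is the product 2 × 2 × 2 × 2 = 16.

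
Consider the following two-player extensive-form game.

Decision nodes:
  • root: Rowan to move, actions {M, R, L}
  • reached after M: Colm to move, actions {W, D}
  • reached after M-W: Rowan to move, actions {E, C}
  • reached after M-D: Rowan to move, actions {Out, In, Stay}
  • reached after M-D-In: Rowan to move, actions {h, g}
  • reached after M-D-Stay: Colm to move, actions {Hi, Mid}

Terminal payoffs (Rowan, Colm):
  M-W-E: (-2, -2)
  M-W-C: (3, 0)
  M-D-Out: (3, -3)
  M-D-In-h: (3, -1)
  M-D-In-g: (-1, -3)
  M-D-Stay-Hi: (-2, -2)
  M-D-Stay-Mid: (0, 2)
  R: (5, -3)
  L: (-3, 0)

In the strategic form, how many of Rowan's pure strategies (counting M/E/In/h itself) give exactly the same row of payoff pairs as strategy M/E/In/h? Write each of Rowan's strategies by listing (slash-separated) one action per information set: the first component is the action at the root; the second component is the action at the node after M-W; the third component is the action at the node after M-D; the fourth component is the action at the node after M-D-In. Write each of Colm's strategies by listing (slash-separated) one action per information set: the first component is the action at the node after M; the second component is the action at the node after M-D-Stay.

Row for M/E/In/h (columns W/Hi, W/Mid, D/Hi, D/Mid): (-2,-2) (-2,-2) (3,-1) (3,-1).
Every one of Rowan's information sets is on the play path for some reply by Colm when Rowan follows M/E/In/h.
Changing the action at any of them therefore changes at least one column, so only M/E/In/h itself gives this row.

1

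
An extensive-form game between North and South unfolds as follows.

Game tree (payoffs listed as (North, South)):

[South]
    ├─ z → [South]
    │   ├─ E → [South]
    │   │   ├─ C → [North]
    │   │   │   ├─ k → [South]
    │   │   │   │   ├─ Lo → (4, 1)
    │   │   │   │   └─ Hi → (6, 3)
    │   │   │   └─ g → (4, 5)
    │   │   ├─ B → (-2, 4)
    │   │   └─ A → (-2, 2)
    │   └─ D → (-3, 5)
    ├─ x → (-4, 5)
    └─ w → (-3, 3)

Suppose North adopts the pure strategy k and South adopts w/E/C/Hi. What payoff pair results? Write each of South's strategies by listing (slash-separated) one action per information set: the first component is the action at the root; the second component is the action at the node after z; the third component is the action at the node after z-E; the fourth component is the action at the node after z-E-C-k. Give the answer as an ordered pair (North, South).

Trace the play path from the root:
  South plays w
→ terminal payoff (-3, 3).
(North's choice at the node after z-E-C is never reached on this path, so it doesn't affect the outcome.)

(-3, 3)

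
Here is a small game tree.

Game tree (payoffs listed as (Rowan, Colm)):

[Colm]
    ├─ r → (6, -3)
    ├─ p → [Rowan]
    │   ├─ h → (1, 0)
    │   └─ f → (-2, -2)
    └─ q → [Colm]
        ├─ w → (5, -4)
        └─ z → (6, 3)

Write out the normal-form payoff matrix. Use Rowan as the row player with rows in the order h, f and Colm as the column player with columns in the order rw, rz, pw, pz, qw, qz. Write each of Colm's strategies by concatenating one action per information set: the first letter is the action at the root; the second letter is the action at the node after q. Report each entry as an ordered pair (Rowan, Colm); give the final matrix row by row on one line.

Row h: rw→(6,-3), rz→(6,-3), pw→(1,0), pz→(1,0), qw→(5,-4), qz→(6,3)
Row f: rw→(6,-3), rz→(6,-3), pw→(-2,-2), pz→(-2,-2), qw→(5,-4), qz→(6,3)

h: (6,-3) (6,-3) (1,0) (1,0) (5,-4) (6,3) | f: (6,-3) (6,-3) (-2,-2) (-2,-2) (5,-4) (6,3)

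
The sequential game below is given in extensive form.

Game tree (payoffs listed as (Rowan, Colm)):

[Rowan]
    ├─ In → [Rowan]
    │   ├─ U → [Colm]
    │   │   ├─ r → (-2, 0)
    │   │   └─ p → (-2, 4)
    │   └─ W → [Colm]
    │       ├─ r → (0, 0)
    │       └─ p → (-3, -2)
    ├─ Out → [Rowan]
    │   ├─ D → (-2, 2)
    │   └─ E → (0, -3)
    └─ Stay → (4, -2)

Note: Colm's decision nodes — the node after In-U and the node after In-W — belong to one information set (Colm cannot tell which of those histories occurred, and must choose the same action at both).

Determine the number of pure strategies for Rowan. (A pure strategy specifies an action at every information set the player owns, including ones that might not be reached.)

12

Rowan owns the root with actions {In, Out, Stay} — three choices.
Rowan owns the node after In with actions {U, W} — two choices.
Rowan owns the node after Out with actions {D, E} — two choices.
A pure strategy fixes one action at each information set independently, so the count is the product 3 × 2 × 2 = 12.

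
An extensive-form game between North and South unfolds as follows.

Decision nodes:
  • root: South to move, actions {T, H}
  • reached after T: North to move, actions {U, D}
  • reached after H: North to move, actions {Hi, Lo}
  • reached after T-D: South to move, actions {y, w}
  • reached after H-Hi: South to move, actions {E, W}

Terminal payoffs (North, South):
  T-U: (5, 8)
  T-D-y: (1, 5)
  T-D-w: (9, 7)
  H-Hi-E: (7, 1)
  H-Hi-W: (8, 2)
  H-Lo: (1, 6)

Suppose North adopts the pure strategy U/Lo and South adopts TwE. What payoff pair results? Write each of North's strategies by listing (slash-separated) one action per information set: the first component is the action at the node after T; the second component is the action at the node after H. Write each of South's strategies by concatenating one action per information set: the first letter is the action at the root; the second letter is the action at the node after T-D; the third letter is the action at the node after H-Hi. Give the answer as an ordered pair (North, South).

(5, 8)

Trace the play path from the root:
  South plays T
  North plays U at [T]
→ terminal payoff (5, 8).
(North's choice at the node after H is never reached on this path, so it doesn't affect the outcome.)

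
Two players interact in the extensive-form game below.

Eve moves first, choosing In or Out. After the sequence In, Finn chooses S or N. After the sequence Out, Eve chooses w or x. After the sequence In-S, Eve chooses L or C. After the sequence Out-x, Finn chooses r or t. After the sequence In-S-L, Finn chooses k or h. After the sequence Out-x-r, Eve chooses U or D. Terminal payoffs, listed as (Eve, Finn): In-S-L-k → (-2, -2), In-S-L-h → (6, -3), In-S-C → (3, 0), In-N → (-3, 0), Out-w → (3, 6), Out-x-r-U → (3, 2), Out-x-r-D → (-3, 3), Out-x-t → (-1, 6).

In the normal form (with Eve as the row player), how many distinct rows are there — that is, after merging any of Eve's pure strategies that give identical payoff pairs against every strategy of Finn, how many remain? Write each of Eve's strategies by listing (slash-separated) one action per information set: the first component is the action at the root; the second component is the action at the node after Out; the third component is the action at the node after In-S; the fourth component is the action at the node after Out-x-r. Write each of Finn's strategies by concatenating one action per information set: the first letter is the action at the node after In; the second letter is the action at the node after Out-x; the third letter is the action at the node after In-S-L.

5

Eve has 16 pure strategies: In/w/L/U, In/w/L/D, In/w/C/U, In/w/C/D, In/x/L/U, In/x/L/D, In/x/C/U, In/x/C/D, Out/w/L/U, Out/w/L/D, Out/w/C/U, Out/w/C/D, Out/x/L/U, Out/x/L/D, Out/x/C/U, Out/x/C/D. Columns: Srk, Srh, Stk, Sth, Nrk, Nrh, Ntk, Nth.
{In/w/L/U, In/w/L/D, In/x/L/U, In/x/L/D} → row (-2,-2) (6,-3) (-2,-2) (6,-3) (-3,0) (-3,0) (-3,0) (-3,0)
{In/w/C/U, In/w/C/D, In/x/C/U, In/x/C/D} → row (3,0) (3,0) (3,0) (3,0) (-3,0) (-3,0) (-3,0) (-3,0)
{Out/w/L/U, Out/w/L/D, Out/w/C/U, Out/w/C/D} → row (3,6) (3,6) (3,6) (3,6) (3,6) (3,6) (3,6) (3,6)
{Out/x/L/U, Out/x/C/U} → row (3,2) (3,2) (-1,6) (-1,6) (3,2) (3,2) (-1,6) (-1,6)
{Out/x/L/D, Out/x/C/D} → row (-3,3) (-3,3) (-1,6) (-1,6) (-3,3) (-3,3) (-1,6) (-1,6)
That's 5 distinct rows out of 16 strategies.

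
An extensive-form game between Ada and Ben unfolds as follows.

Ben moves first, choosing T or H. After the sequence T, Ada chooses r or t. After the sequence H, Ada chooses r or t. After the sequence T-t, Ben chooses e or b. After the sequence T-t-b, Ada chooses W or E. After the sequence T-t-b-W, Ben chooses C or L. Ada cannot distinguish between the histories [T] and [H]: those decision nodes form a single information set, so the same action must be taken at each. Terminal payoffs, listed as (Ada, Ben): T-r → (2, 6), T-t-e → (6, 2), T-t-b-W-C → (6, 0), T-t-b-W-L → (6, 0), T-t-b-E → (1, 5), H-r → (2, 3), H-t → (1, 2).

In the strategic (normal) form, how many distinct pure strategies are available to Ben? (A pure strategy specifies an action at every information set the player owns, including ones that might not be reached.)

8

Ben owns the root with actions {T, H} — two choices.
Ben owns the node after T-t with actions {e, b} — two choices.
Ben owns the node after T-t-b-W with actions {C, L} — two choices.
A pure strategy fixes one action at each information set independently, so the count is the product 2 × 2 × 2 = 8.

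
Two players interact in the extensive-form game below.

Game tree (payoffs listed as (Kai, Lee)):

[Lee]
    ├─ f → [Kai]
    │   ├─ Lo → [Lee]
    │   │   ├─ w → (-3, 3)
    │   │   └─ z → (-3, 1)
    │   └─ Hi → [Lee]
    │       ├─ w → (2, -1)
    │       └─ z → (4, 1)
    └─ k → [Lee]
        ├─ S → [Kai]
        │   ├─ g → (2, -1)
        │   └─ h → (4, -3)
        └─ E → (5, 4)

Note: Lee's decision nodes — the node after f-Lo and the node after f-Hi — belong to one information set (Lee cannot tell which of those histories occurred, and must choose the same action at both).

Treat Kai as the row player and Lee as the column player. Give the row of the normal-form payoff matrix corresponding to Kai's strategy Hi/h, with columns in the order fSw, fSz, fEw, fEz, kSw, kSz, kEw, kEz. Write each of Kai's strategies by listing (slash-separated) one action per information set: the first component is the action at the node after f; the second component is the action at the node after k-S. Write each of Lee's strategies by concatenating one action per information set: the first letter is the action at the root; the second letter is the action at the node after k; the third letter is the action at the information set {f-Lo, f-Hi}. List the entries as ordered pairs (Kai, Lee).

(2,-1) (4,1) (2,-1) (4,1) (4,-3) (4,-3) (5,4) (5,4)

vs fSw: Lee plays f → Kai plays Hi at [f] → Lee plays w at [f-Hi] → (2, -1)
vs fSz: Lee plays f → Kai plays Hi at [f] → Lee plays z at [f-Hi] → (4, 1)
vs fEw: Lee plays f → Kai plays Hi at [f] → Lee plays w at [f-Hi] → (2, -1)
vs fEz: Lee plays f → Kai plays Hi at [f] → Lee plays z at [f-Hi] → (4, 1)
vs kSw: Lee plays k → Lee plays S at [k] → Kai plays h at [k-S] → (4, -3)
vs kSz: Lee plays k → Lee plays S at [k] → Kai plays h at [k-S] → (4, -3)
vs kEw: Lee plays k → Lee plays E at [k] → (5, 4)
vs kEz: Lee plays k → Lee plays E at [k] → (5, 4)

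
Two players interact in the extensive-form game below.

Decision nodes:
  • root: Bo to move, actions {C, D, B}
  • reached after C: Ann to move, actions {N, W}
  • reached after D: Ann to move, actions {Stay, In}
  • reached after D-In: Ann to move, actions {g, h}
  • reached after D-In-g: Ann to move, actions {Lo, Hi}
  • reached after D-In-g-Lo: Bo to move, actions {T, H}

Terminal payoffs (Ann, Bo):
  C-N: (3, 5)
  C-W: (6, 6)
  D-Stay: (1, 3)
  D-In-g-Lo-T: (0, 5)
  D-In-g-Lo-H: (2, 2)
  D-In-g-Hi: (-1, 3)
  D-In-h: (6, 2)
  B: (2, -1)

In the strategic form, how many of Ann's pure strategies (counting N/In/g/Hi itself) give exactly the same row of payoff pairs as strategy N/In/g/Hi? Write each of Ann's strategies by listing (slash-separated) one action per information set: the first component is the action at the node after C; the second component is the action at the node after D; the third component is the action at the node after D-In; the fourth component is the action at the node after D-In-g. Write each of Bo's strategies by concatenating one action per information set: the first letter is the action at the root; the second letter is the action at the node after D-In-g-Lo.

Row for N/In/g/Hi (columns CT, CH, DT, DH, BT, BH): (3,5) (3,5) (-1,3) (-1,3) (2,-1) (2,-1).
Every one of Ann's information sets is on the play path for some reply by Bo when Ann follows N/In/g/Hi.
Changing the action at any of them therefore changes at least one column, so only N/In/g/Hi itself gives this row.

1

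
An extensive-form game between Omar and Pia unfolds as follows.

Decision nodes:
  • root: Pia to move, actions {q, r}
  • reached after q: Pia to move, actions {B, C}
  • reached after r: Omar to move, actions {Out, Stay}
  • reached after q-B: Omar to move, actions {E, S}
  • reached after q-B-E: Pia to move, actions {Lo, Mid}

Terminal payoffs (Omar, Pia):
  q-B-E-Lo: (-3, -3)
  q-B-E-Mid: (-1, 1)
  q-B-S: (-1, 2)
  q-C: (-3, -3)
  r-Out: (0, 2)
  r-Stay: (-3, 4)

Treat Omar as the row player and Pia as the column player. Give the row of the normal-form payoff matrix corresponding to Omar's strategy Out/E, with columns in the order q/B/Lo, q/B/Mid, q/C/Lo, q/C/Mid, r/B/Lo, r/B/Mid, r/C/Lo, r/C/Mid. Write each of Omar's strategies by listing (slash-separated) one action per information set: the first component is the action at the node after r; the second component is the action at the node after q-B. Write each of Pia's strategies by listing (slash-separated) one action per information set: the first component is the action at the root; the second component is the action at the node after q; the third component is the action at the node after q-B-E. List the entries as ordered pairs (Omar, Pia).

(-3,-3) (-1,1) (-3,-3) (-3,-3) (0,2) (0,2) (0,2) (0,2)

vs q/B/Lo: Pia plays q → Pia plays B at [q] → Omar plays E at [q-B] → Pia plays Lo at [q-B-E] → (-3, -3)
vs q/B/Mid: Pia plays q → Pia plays B at [q] → Omar plays E at [q-B] → Pia plays Mid at [q-B-E] → (-1, 1)
vs q/C/Lo: Pia plays q → Pia plays C at [q] → (-3, -3)
vs q/C/Mid: Pia plays q → Pia plays C at [q] → (-3, -3)
vs r/B/Lo: Pia plays r → Omar plays Out at [r] → (0, 2)
vs r/B/Mid: Pia plays r → Omar plays Out at [r] → (0, 2)
vs r/C/Lo: Pia plays r → Omar plays Out at [r] → (0, 2)
vs r/C/Mid: Pia plays r → Omar plays Out at [r] → (0, 2)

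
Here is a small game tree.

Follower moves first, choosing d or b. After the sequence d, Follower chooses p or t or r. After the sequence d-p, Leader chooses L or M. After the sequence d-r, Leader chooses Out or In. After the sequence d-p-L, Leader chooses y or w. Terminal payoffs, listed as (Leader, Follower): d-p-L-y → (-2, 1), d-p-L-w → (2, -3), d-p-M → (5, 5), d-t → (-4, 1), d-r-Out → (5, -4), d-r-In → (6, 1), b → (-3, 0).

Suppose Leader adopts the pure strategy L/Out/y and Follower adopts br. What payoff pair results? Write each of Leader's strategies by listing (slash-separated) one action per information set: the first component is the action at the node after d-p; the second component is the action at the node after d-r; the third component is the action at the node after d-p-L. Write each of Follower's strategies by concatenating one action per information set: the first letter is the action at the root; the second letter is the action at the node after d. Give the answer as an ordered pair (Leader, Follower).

(-3, 0)

Trace the play path from the root:
  Follower plays b
→ terminal payoff (-3, 0).
(Leader's choice at the node after d-p is never reached on this path, so it doesn't affect the outcome.)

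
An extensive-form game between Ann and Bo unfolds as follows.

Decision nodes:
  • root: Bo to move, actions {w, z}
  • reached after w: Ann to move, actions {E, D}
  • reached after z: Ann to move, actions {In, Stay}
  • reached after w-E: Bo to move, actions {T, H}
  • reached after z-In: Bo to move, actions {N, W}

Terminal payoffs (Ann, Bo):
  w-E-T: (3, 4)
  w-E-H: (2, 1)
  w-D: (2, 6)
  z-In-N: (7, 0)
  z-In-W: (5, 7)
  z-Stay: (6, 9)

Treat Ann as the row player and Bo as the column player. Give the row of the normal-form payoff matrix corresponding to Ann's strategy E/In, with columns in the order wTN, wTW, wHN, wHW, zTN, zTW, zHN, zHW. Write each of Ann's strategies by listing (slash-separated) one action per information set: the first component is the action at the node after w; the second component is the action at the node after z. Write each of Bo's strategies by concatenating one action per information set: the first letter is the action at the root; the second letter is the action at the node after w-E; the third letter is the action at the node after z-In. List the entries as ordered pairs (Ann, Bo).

(3,4) (3,4) (2,1) (2,1) (7,0) (5,7) (7,0) (5,7)

vs wTN: Bo plays w → Ann plays E at [w] → Bo plays T at [w-E] → (3, 4)
vs wTW: Bo plays w → Ann plays E at [w] → Bo plays T at [w-E] → (3, 4)
vs wHN: Bo plays w → Ann plays E at [w] → Bo plays H at [w-E] → (2, 1)
vs wHW: Bo plays w → Ann plays E at [w] → Bo plays H at [w-E] → (2, 1)
vs zTN: Bo plays z → Ann plays In at [z] → Bo plays N at [z-In] → (7, 0)
vs zTW: Bo plays z → Ann plays In at [z] → Bo plays W at [z-In] → (5, 7)
vs zHN: Bo plays z → Ann plays In at [z] → Bo plays N at [z-In] → (7, 0)
vs zHW: Bo plays z → Ann plays In at [z] → Bo plays W at [z-In] → (5, 7)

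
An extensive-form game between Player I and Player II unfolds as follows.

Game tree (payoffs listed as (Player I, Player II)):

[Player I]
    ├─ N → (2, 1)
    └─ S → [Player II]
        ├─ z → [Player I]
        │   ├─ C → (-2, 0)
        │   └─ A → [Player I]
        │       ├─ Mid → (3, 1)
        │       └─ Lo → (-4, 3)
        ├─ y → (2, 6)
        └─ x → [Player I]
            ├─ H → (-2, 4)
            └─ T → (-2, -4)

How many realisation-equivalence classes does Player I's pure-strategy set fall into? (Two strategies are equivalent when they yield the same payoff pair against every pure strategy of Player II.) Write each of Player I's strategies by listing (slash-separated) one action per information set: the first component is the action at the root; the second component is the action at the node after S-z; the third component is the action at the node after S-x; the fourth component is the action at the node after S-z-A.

7

Player I has 16 pure strategies: N/C/H/Mid, N/C/H/Lo, N/C/T/Mid, N/C/T/Lo, N/A/H/Mid, N/A/H/Lo, N/A/T/Mid, N/A/T/Lo, S/C/H/Mid, S/C/H/Lo, S/C/T/Mid, S/C/T/Lo, S/A/H/Mid, S/A/H/Lo, S/A/T/Mid, S/A/T/Lo. Columns: z, y, x.
{N/C/H/Mid, N/C/H/Lo, N/C/T/Mid, N/C/T/Lo, N/A/H/Mid, N/A/H/Lo, N/A/T/Mid, N/A/T/Lo} → row (2,1) (2,1) (2,1)
{S/C/H/Mid, S/C/H/Lo} → row (-2,0) (2,6) (-2,4)
{S/C/T/Mid, S/C/T/Lo} → row (-2,0) (2,6) (-2,-4)
{S/A/H/Mid} → row (3,1) (2,6) (-2,4)
{S/A/H/Lo} → row (-4,3) (2,6) (-2,4)
{S/A/T/Mid} → row (3,1) (2,6) (-2,-4)
{S/A/T/Lo} → row (-4,3) (2,6) (-2,-4)
That's 7 distinct rows out of 16 strategies.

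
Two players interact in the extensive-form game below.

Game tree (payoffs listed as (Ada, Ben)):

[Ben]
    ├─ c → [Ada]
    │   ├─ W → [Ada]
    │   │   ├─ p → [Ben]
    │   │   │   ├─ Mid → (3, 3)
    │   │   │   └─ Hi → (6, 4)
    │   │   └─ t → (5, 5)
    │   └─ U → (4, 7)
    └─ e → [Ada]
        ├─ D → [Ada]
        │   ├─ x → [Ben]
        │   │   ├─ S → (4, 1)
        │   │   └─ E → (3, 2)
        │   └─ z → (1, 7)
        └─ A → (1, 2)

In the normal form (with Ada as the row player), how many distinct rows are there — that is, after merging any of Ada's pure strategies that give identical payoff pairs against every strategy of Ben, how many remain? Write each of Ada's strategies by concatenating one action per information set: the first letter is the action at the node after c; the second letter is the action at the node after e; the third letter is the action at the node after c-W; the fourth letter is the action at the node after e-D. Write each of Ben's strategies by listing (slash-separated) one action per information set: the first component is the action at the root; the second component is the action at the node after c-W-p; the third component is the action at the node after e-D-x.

9

Ada has 16 pure strategies: WDpx, WDpz, WDtx, WDtz, WApx, WApz, WAtx, WAtz, UDpx, UDpz, UDtx, UDtz, UApx, UApz, UAtx, UAtz. Columns: c/Mid/S, c/Mid/E, c/Hi/S, c/Hi/E, e/Mid/S, e/Mid/E, e/Hi/S, e/Hi/E.
{WDpx} → row (3,3) (3,3) (6,4) (6,4) (4,1) (3,2) (4,1) (3,2)
{WDpz} → row (3,3) (3,3) (6,4) (6,4) (1,7) (1,7) (1,7) (1,7)
{WDtx} → row (5,5) (5,5) (5,5) (5,5) (4,1) (3,2) (4,1) (3,2)
{WDtz} → row (5,5) (5,5) (5,5) (5,5) (1,7) (1,7) (1,7) (1,7)
{WApx, WApz} → row (3,3) (3,3) (6,4) (6,4) (1,2) (1,2) (1,2) (1,2)
{WAtx, WAtz} → row (5,5) (5,5) (5,5) (5,5) (1,2) (1,2) (1,2) (1,2)
{UDpx, UDtx} → row (4,7) (4,7) (4,7) (4,7) (4,1) (3,2) (4,1) (3,2)
{UDpz, UDtz} → row (4,7) (4,7) (4,7) (4,7) (1,7) (1,7) (1,7) (1,7)
{UApx, UApz, UAtx, UAtz} → row (4,7) (4,7) (4,7) (4,7) (1,2) (1,2) (1,2) (1,2)
That's 9 distinct rows out of 16 strategies.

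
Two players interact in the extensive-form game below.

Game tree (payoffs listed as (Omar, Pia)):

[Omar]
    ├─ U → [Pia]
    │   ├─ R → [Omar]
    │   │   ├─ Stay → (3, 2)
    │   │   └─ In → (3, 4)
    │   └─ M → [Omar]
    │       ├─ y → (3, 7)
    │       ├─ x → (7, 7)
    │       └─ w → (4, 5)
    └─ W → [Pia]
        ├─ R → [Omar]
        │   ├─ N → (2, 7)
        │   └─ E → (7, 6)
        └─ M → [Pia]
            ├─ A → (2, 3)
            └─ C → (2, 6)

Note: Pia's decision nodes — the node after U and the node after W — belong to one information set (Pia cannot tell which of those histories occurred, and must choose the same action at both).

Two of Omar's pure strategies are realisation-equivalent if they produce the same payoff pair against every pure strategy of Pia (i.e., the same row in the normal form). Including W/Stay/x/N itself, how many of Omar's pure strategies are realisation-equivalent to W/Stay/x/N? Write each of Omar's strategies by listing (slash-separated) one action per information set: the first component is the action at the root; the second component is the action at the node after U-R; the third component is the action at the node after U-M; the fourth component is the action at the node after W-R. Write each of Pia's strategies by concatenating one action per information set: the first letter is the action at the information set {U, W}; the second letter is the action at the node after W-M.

6

Row for W/Stay/x/N (columns RA, RC, MA, MC): (2,7) (2,7) (2,3) (2,6).
Under W/Stay/x/N, Omar's choice at the node after U-R and at the node after U-M can never be reached regardless of what Pia does, so varying those choices leaves every outcome unchanged.
Holding the reachable choices fixed and varying the unreachable ones freely already gives 2 × 3 = 6 equivalent strategies.
No other strategy reproduces this row, so those 6 are the full class: W/Stay/y/N, W/Stay/x/N, W/Stay/w/N, W/In/y/N, W/In/x/N, W/In/w/N.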